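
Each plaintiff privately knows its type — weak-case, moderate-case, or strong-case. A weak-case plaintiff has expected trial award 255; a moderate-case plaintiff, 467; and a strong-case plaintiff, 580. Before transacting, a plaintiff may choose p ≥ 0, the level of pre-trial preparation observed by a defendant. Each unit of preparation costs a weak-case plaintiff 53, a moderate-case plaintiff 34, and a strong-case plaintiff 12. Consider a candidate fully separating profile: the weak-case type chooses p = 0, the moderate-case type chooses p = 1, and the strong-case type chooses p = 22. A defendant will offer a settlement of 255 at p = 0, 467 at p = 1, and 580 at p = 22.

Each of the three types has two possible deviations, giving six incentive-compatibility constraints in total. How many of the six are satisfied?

Weak-case (own payoff 255): to p=1 gives 467 − 53×1 = 414 → profitable ✗; to p=22 gives 580 − 53×22 = -586 → no gain ✓.
Moderate-case (own payoff 467 − 34×1 = 433): to p=0 gives 255 → no gain ✓; to p=22 gives 580 − 34×22 = -168 → no gain ✓.
Strong-case (own payoff 580 − 12×22 = 316): to p=0 gives 255 → no gain ✓; to p=1 gives 467 − 12×1 = 455 → profitable ✗.
4 of the 6 constraints hold; not an equilibrium.

4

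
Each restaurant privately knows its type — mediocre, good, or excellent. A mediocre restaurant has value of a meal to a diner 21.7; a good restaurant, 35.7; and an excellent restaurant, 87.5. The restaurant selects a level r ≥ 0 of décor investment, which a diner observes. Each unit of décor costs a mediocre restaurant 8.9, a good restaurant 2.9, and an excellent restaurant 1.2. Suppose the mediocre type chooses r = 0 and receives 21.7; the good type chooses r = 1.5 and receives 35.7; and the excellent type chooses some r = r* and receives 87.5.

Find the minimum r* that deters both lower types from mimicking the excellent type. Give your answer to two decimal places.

19.36

Good type (on-path payoff 35.7 − 2.9×1.5 = 31.35) won't mimic when 31.35 ≥ 87.5 − 2.9·r*, i.e. r* ≥ 19.36.
Mediocre type (on-path payoff 21.7) won't mimic when 21.7 ≥ 87.5 − 8.9·r*, i.e. r* ≥ 7.39.
Both must hold, so r* = max(7.39, 19.36) = 19.36. The good type's constraint binds.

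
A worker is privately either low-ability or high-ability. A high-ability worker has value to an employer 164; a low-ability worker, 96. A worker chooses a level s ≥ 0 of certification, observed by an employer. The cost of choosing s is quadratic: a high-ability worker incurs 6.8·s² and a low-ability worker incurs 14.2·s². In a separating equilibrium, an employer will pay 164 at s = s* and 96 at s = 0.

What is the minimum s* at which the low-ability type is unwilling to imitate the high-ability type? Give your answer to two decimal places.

2.19

The low-ability type at s = 0 receives 96; imitating at s* yields 164 − 14.2·s*².
Indifference: 96 = 164 − 14.2·s*², so s*² = (164 − 96) / 14.2 ≈ 4.7887.
s* = √4.7887 ≈ 2.19.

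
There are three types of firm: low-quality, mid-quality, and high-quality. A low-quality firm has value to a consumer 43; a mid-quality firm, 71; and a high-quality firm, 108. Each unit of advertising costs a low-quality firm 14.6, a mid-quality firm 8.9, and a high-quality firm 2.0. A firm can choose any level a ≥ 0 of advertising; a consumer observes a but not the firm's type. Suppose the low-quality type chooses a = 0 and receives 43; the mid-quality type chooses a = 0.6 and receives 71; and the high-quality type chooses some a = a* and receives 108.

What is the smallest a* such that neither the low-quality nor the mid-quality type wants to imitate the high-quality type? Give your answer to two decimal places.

4.76

Low-quality type (on-path payoff 43) won't mimic when 43 ≥ 108 − 14.6·a*, i.e. a* ≥ 4.45.
Mid-quality type (on-path payoff 71 − 8.9×0.6 = 65.66) won't mimic when 65.66 ≥ 108 − 8.9·a*, i.e. a* ≥ 4.76.
Both must hold, so a* = max(4.45, 4.76) = 4.76. The mid-quality type's constraint binds.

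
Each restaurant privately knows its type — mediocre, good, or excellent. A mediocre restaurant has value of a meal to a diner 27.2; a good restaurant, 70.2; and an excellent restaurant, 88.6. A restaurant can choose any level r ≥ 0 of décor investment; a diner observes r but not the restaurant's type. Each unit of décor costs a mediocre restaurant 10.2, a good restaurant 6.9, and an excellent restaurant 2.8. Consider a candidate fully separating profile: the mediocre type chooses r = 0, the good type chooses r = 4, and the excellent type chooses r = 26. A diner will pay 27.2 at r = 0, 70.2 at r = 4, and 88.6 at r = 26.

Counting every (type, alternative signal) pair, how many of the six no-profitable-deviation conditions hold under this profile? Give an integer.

3

Mediocre (own payoff 27.2): to r=4 gives 70.2 − 10.2×4 = 29.4 → profitable ✗; to r=26 gives 88.6 − 10.2×26 = -176.6 → no gain ✓.
Excellent (own payoff 88.6 − 2.8×26 = 15.8): to r=0 gives 27.2 → profitable ✗; to r=4 gives 70.2 − 2.8×4 = 59 → profitable ✗.
Good (own payoff 70.2 − 6.9×4 = 42.6): to r=0 gives 27.2 → no gain ✓; to r=26 gives 88.6 − 6.9×26 = -90.8 → no gain ✓.
3 of the 6 constraints hold; not an equilibrium.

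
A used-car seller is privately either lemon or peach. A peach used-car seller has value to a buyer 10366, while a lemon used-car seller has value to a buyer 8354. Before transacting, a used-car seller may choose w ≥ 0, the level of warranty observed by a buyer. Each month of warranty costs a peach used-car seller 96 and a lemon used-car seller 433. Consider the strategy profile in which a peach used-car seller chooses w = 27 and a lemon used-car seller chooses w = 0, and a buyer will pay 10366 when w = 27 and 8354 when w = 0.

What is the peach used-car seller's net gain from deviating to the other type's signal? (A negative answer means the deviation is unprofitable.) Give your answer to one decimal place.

Playing w = 27 the peach used-car seller receives 10366 − 96 × 27 = 7774.
Deviating to w = 0 yields 8354 instead.
Gain from deviating: 8354 − 7774 = 580.0.
The gain is positive, so the peach type's incentive-compatibility constraint is violated — this profile is not a separating equilibrium.

580.0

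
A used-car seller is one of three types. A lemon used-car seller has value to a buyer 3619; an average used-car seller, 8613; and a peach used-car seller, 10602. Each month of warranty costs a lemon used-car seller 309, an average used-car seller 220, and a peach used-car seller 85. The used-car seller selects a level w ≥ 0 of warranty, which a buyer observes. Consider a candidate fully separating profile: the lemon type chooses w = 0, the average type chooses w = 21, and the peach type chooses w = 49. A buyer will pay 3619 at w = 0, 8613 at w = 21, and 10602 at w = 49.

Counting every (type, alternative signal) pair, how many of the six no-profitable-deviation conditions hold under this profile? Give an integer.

Lemon (own payoff 3619): to w=21 gives 8613 − 309×21 = 2124 → no gain ✓; to w=49 gives 10602 − 309×49 = -4539 → no gain ✓.
Peach (own payoff 10602 − 85×49 = 6437): to w=0 gives 3619 → no gain ✓; to w=21 gives 8613 − 85×21 = 6828 → profitable ✗.
Average (own payoff 8613 − 220×21 = 3993): to w=0 gives 3619 → no gain ✓; to w=49 gives 10602 − 220×49 = -178 → no gain ✓.
5 of the 6 constraints hold; not an equilibrium.

5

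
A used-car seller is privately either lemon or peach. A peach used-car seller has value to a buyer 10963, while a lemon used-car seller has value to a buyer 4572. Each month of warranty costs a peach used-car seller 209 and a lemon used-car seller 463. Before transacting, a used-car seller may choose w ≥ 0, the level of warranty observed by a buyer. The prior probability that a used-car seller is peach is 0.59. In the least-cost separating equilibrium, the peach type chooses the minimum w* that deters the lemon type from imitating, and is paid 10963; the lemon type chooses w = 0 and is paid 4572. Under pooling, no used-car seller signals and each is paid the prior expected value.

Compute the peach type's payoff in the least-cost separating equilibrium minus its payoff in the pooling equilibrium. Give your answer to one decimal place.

-264.6

Least-cost separating signal: w* solves 4572 = 10963 − 463·w*, so w* = (10963 − 4572)/463 ≈ 13.8035.
Peach type's separating payoff: 10963 − 209 × w* = 10963 − 209 × (10963 − 4572)/463 = 10963 − 1335719/463 ≈ 8078.078.
Pooling payoff: 0.59 × 10963 + 0.41 × 4572 = 8342.69.
Difference: 8078.078 − 8342.69 = -264.612, i.e. -264.6 to one decimal place.
The peach type would prefer the pooling outcome.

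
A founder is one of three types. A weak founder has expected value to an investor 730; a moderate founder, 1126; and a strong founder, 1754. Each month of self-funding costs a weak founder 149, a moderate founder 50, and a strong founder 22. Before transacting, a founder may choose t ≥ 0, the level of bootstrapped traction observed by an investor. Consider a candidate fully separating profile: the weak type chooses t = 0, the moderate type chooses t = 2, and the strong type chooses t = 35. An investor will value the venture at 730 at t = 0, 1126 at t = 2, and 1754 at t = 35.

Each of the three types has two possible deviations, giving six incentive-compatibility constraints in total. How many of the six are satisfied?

4

Strong (own payoff 1754 − 22×35 = 984): to t=0 gives 730 → no gain ✓; to t=2 gives 1126 − 22×2 = 1082 → profitable ✗.
Weak (own payoff 730): to t=2 gives 1126 − 149×2 = 828 → profitable ✗; to t=35 gives 1754 − 149×35 = -3461 → no gain ✓.
Moderate (own payoff 1126 − 50×2 = 1026): to t=0 gives 730 → no gain ✓; to t=35 gives 1754 − 50×35 = 4 → no gain ✓.
4 of the 6 constraints hold; not an equilibrium.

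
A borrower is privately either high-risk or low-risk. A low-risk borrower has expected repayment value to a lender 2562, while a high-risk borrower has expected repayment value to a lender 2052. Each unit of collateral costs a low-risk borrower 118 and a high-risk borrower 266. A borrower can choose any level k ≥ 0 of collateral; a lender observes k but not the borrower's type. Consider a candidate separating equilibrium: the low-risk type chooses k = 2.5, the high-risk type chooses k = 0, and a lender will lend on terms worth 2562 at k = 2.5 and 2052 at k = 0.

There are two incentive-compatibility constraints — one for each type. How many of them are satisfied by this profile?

2

Low-risk type: signal → 2562 − 118 × 2.5 = 2267; deviate to 0 → 2052. IC holds (2267 ≥ 2052).
High-risk type: stay at 0 → 2052; mimic → 2562 − 266 × 2.5 = 1897. IC holds (2052 ≥ 1897).
2 of 2 constraints hold, so this is a separating equilibrium.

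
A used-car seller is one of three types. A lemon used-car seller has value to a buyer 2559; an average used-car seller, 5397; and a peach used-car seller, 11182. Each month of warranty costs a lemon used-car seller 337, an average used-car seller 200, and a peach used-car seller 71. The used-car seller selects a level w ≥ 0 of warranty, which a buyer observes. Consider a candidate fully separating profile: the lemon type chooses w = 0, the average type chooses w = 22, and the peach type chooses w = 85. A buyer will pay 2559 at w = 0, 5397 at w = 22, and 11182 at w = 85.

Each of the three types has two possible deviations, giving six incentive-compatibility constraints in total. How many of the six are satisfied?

Peach (own payoff 11182 − 71×85 = 5147): to w=0 gives 2559 → no gain ✓; to w=22 gives 5397 − 71×22 = 3835 → no gain ✓.
Average (own payoff 5397 − 200×22 = 997): to w=0 gives 2559 → profitable ✗; to w=85 gives 11182 − 200×85 = -5818 → no gain ✓.
Lemon (own payoff 2559): to w=22 gives 5397 − 337×22 = -2017 → no gain ✓; to w=85 gives 11182 − 337×85 = -17463 → no gain ✓.
5 of the 6 constraints hold; not an equilibrium.

5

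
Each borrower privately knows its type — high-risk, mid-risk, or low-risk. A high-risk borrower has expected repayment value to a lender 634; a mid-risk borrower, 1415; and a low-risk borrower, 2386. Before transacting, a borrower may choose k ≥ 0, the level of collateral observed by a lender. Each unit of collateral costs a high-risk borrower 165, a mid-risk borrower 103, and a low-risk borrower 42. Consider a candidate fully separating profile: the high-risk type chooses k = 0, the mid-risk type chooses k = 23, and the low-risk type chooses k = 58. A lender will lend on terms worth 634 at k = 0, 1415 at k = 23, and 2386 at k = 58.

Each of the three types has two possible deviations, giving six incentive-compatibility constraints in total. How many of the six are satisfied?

Mid-risk (own payoff 1415 − 103×23 = -954): to k=0 gives 634 → profitable ✗; to k=58 gives 2386 − 103×58 = -3588 → no gain ✓.
Low-risk (own payoff 2386 − 42×58 = -50): to k=0 gives 634 → profitable ✗; to k=23 gives 1415 − 42×23 = 449 → profitable ✗.
High-risk (own payoff 634): to k=23 gives 1415 − 165×23 = -2380 → no gain ✓; to k=58 gives 2386 − 165×58 = -7184 → no gain ✓.
3 of the 6 constraints hold; not an equilibrium.

3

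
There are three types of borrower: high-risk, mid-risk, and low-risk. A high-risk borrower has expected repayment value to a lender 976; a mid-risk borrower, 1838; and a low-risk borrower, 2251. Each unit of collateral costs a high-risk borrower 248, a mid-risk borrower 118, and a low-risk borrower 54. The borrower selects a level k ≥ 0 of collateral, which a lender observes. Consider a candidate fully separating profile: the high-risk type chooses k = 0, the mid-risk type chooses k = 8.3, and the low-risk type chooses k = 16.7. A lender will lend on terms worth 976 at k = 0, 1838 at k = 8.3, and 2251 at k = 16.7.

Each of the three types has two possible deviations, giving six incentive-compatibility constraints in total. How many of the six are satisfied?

4

Low-risk (own payoff 2251 − 54×16.7 = 1349.2): to k=0 gives 976 → no gain ✓; to k=8.3 gives 1838 − 54×8.3 = 1389.8 → profitable ✗.
Mid-risk (own payoff 1838 − 118×8.3 = 858.6): to k=0 gives 976 → profitable ✗; to k=16.7 gives 2251 − 118×16.7 = 280.4 → no gain ✓.
High-risk (own payoff 976): to k=8.3 gives 1838 − 248×8.3 = -220.4 → no gain ✓; to k=16.7 gives 2251 − 248×16.7 = -1890.6 → no gain ✓.
4 of the 6 constraints hold; not an equilibrium.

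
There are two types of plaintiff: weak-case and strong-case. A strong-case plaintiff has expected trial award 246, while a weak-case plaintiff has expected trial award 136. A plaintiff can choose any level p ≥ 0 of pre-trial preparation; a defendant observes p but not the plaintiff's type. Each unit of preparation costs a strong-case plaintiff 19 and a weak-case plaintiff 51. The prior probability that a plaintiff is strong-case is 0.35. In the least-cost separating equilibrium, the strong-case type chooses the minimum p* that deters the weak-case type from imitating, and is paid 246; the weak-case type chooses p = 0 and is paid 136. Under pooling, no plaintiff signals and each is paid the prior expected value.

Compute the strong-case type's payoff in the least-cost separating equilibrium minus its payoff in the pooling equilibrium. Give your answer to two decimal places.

Least-cost separating signal: p* solves 136 = 246 − 51·p*, so p* = (246 − 136)/51 ≈ 2.1569.
Strong-case type's separating payoff: 246 − 19 × p* = 246 − 19 × (246 − 136)/51 = 246 − 2090/51 ≈ 205.0196.
Pooling payoff: 0.35 × 246 + 0.65 × 136 = 174.5.
Difference: 205.0196 − 174.5 = 30.5196, i.e. 30.52 to two decimal places.
The strong-case type prefers to separate.

30.52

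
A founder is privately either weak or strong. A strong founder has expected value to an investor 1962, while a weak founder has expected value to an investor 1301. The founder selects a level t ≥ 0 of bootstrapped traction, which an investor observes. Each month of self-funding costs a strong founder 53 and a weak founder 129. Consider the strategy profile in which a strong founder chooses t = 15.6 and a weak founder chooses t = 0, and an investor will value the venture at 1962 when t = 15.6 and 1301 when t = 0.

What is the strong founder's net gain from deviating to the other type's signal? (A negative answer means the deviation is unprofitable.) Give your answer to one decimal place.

Playing t = 15.6 the strong founder receives 1962 − 53 × 15.6 = 1135.2.
Deviating to t = 0 yields 1301 instead.
Gain from deviating: 1301 − 1135.2 = 165.8.
The gain is positive, so the strong type's incentive-compatibility constraint is violated — this profile is not a separating equilibrium.

165.8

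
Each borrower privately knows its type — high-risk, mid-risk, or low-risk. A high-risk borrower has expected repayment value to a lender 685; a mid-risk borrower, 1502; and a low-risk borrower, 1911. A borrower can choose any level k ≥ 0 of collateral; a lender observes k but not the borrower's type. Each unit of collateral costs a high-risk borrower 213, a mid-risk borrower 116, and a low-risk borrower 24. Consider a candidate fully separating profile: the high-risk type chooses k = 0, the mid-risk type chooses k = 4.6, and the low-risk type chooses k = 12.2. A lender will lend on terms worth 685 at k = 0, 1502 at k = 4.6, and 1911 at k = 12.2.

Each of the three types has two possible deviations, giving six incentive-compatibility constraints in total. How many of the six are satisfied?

6

Mid-risk (own payoff 1502 − 116×4.6 = 968.4): to k=0 gives 685 → no gain ✓; to k=12.2 gives 1911 − 116×12.2 = 495.8 → no gain ✓.
Low-risk (own payoff 1911 − 24×12.2 = 1618.2): to k=0 gives 685 → no gain ✓; to k=4.6 gives 1502 − 24×4.6 = 1391.6 → no gain ✓.
High-risk (own payoff 685): to k=4.6 gives 1502 − 213×4.6 = 522.2 → no gain ✓; to k=12.2 gives 1911 − 213×12.2 = -687.6 → no gain ✓.
6 of the 6 constraints hold; this profile is a separating equilibrium.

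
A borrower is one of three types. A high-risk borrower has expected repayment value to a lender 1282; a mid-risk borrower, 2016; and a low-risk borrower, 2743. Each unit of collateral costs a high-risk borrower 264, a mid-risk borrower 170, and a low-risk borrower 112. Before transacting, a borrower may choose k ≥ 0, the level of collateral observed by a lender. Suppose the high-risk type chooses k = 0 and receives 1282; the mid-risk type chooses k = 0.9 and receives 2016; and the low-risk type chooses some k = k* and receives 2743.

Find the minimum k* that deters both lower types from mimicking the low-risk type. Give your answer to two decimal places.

5.53

High-risk type (on-path payoff 1282) won't mimic when 1282 ≥ 2743 − 264·k*, i.e. k* ≥ 5.53.
Mid-risk type (on-path payoff 2016 − 170×0.9 = 1863) won't mimic when 1863 ≥ 2743 − 170·k*, i.e. k* ≥ 5.18.
Both must hold, so k* = max(5.53, 5.18) = 5.53. The high-risk type's constraint binds.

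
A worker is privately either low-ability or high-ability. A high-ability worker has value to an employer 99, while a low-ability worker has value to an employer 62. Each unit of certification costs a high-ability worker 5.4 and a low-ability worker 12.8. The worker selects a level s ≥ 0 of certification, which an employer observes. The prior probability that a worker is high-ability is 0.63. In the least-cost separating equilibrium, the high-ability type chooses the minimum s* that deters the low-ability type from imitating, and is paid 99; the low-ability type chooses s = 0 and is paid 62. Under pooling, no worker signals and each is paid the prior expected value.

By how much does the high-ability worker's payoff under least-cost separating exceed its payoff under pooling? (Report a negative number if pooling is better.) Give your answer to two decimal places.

Least-cost separating signal: s* solves 62 = 99 − 12.8·s*, so s* = (99 − 62)/12.8 ≈ 2.8906.
High-ability type's separating payoff: 99 − 5.4 × s* = 99 − 5.4 × (99 − 62)/12.8 = 99 − 199.8/12.8 ≈ 83.3906.
Pooling payoff: 0.63 × 99 + 0.37 × 62 = 85.31.
Difference: 83.3906 − 85.31 = -1.9194, i.e. -1.92 to two decimal places.
The high-ability type would prefer the pooling outcome.

-1.92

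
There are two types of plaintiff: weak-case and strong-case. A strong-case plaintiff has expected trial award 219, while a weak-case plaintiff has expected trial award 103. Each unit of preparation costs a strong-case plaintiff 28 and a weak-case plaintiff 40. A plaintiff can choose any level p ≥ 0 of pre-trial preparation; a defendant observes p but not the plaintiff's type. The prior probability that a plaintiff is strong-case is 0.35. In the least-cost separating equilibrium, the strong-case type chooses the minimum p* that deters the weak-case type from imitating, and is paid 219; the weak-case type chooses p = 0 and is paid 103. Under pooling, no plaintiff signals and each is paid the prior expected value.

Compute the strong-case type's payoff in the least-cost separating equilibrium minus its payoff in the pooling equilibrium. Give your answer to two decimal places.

Least-cost separating signal: p* solves 103 = 219 − 40·p*, so p* = (219 − 103)/40 = 2.9.
Strong-case type's separating payoff: 219 − 28 × p* = 219 − 28 × (219 − 103)/40 = 219 − 3248/40 = 137.8.
Pooling payoff: 0.35 × 219 + 0.65 × 103 = 143.6.
Difference: 137.8 − 143.6 = -5.80.
The strong-case type would prefer the pooling outcome.

-5.80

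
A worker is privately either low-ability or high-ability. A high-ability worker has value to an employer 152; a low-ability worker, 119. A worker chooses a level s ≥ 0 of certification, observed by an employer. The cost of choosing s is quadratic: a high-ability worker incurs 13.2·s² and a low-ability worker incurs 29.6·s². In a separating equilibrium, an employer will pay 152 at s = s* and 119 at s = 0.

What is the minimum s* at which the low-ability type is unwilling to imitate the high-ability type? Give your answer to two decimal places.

1.06

The low-ability type at s = 0 receives 119; imitating at s* yields 152 − 29.6·s*².
Indifference: 119 = 152 − 29.6·s*², so s*² = (152 − 119) / 29.6 ≈ 1.1149.
s* = √1.1149 ≈ 1.06.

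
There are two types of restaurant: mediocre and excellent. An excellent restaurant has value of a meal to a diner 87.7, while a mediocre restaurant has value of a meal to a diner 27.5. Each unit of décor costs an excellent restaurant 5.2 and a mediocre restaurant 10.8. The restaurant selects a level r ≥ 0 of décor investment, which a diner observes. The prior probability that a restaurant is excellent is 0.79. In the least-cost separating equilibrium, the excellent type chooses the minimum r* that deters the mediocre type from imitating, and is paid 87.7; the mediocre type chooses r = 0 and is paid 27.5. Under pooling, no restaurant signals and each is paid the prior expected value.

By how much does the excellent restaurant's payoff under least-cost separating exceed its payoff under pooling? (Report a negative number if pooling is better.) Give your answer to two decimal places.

Least-cost separating signal: r* solves 27.5 = 87.7 − 10.8·r*, so r* = (87.7 − 27.5)/10.8 ≈ 5.5741.
Excellent type's separating payoff: 87.7 − 5.2 × r* = 87.7 − 5.2 × (87.7 − 27.5)/10.8 = 87.7 − 313.04/10.8 ≈ 58.7148.
Pooling payoff: 0.79 × 87.7 + 0.21 × 27.5 = 75.058.
Difference: 58.7148 − 75.058 = -16.3432, i.e. -16.34 to two decimal places.
The excellent type would prefer the pooling outcome.

-16.34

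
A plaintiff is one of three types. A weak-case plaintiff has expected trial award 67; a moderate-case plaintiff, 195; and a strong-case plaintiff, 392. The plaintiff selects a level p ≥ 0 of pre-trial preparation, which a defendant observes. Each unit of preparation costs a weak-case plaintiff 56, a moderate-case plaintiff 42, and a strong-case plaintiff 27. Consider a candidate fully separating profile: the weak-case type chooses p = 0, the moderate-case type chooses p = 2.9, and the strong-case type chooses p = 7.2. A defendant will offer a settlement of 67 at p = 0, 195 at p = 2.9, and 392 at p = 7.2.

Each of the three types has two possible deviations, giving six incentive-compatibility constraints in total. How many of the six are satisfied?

Strong-case (own payoff 392 − 27×7.2 = 197.6): to p=0 gives 67 → no gain ✓; to p=2.9 gives 195 − 27×2.9 = 116.7 → no gain ✓.
Weak-case (own payoff 67): to p=2.9 gives 195 − 56×2.9 = 32.6 → no gain ✓; to p=7.2 gives 392 − 56×7.2 = -11.2 → no gain ✓.
Moderate-case (own payoff 195 − 42×2.9 = 73.2): to p=0 gives 67 → no gain ✓; to p=7.2 gives 392 − 42×7.2 = 89.6 → profitable ✗.
5 of the 6 constraints hold; not an equilibrium.

5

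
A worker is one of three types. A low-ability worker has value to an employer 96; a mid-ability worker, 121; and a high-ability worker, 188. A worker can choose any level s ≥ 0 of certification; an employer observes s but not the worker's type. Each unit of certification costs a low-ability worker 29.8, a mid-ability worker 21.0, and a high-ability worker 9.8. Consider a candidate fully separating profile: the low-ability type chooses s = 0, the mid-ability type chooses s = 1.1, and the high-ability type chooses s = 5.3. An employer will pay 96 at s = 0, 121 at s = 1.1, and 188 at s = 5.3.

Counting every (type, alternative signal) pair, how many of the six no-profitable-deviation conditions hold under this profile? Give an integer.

6

High-ability (own payoff 188 − 9.8×5.3 = 136.06): to s=0 gives 96 → no gain ✓; to s=1.1 gives 121 − 9.8×1.1 = 110.22 → no gain ✓.
Low-ability (own payoff 96): to s=1.1 gives 121 − 29.8×1.1 = 88.22 → no gain ✓; to s=5.3 gives 188 − 29.8×5.3 = 30.06 → no gain ✓.
Mid-ability (own payoff 121 − 21.0×1.1 = 97.9): to s=0 gives 96 → no gain ✓; to s=5.3 gives 188 − 21.0×5.3 = 76.7 → no gain ✓.
6 of the 6 constraints hold; this profile is a separating equilibrium.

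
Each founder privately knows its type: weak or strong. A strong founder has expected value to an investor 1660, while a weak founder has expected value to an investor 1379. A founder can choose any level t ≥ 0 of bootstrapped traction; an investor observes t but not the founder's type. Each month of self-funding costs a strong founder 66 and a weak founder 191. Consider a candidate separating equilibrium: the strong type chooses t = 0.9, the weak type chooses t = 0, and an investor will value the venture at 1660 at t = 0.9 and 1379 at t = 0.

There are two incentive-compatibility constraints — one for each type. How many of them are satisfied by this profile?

1

Strong type: signal → 1660 − 66 × 0.9 = 1600.6; deviate to 0 → 1379. IC holds (1600.6 ≥ 1379).
Weak type: stay at 0 → 1379; mimic → 1660 − 191 × 0.9 = 1488.1. IC fails (1379 < 1488.1).
1 of 2 constraints hold, so this profile is not an equilibrium.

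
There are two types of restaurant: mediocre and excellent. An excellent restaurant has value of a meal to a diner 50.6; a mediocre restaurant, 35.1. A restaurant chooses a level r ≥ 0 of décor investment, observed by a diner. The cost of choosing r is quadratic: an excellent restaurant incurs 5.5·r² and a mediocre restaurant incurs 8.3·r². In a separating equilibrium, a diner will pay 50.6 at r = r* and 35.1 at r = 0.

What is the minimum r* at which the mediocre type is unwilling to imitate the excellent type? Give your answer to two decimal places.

The mediocre type at r = 0 receives 35.1; imitating at r* yields 50.6 − 8.3·r*².
Indifference: 35.1 = 50.6 − 8.3·r*², so r*² = (50.6 − 35.1) / 8.3 ≈ 1.8675.
r* = √1.8675 ≈ 1.37.

1.37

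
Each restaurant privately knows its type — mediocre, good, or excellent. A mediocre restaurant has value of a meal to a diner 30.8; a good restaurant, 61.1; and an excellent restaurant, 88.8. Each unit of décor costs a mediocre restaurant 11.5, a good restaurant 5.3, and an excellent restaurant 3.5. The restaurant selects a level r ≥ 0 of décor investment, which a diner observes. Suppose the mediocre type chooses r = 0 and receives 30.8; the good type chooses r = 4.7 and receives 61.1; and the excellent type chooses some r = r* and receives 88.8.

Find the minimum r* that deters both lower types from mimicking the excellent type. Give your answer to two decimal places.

Good type (on-path payoff 61.1 − 5.3×4.7 = 36.19) won't mimic when 36.19 ≥ 88.8 − 5.3·r*, i.e. r* ≥ 9.93.
Mediocre type (on-path payoff 30.8) won't mimic when 30.8 ≥ 88.8 − 11.5·r*, i.e. r* ≥ 5.04.
Both must hold, so r* = max(5.04, 9.93) = 9.93. The good type's constraint binds.

9.93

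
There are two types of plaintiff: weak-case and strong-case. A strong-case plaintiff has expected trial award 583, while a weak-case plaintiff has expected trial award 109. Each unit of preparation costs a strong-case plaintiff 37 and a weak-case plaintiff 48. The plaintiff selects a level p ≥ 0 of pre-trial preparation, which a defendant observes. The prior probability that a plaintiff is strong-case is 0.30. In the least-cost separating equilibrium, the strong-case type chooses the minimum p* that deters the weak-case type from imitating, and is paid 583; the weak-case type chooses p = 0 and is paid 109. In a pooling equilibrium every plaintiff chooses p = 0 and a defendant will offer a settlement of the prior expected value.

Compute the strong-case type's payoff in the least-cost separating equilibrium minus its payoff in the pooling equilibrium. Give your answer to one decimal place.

Least-cost separating signal: p* solves 109 = 583 − 48·p*, so p* = (583 − 109)/48 = 9.875.
Strong-case type's separating payoff: 583 − 37 × p* = 583 − 37 × (583 − 109)/48 = 583 − 17538/48 = 217.625.
Pooling payoff: 0.30 × 583 + 0.70 × 109 = 251.2.
Difference: 217.625 − 251.2 = -33.575, i.e. -33.6 to one decimal place.
The strong-case type would prefer the pooling outcome.

-33.6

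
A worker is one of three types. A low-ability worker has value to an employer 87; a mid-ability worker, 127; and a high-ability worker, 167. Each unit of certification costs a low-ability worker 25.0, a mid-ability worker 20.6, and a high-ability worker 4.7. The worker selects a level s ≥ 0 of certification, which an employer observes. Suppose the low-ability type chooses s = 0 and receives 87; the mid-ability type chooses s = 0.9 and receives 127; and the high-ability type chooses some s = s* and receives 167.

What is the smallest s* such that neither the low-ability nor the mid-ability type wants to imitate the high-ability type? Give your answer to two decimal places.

Low-ability type (on-path payoff 87) won't mimic when 87 ≥ 167 − 25.0·s*, i.e. s* ≥ 3.20.
Mid-ability type (on-path payoff 127 − 20.6×0.9 = 108.46) won't mimic when 108.46 ≥ 167 − 20.6·s*, i.e. s* ≥ 2.84.
Both must hold, so s* = max(3.20, 2.84) = 3.20. The low-ability type's constraint binds.

3.20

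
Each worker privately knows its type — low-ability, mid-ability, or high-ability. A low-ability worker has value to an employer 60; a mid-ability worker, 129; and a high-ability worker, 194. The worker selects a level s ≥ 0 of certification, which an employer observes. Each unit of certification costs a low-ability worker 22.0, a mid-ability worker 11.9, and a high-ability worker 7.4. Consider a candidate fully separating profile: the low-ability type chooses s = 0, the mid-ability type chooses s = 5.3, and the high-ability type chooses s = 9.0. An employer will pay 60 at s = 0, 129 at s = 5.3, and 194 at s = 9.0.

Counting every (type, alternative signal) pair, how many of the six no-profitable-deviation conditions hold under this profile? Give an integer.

5

Low-ability (own payoff 60): to s=5.3 gives 129 − 22.0×5.3 = 12.4 → no gain ✓; to s=9.0 gives 194 − 22.0×9.0 = -4 → no gain ✓.
High-ability (own payoff 194 − 7.4×9.0 = 127.4): to s=0 gives 60 → no gain ✓; to s=5.3 gives 129 − 7.4×5.3 = 89.78 → no gain ✓.
Mid-ability (own payoff 129 − 11.9×5.3 = 65.93): to s=0 gives 60 → no gain ✓; to s=9.0 gives 194 − 11.9×9.0 = 86.9 → profitable ✗.
5 of the 6 constraints hold; not an equilibrium.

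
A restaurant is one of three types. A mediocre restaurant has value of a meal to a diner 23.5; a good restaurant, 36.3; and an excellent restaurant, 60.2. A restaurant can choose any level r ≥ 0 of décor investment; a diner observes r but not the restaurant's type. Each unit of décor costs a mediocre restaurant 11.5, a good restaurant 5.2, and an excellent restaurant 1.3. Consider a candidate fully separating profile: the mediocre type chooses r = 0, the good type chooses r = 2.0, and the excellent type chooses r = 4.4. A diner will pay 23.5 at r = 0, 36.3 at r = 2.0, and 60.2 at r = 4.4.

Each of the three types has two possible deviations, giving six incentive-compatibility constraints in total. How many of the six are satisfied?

5

Mediocre (own payoff 23.5): to r=2.0 gives 36.3 − 11.5×2.0 = 13.3 → no gain ✓; to r=4.4 gives 60.2 − 11.5×4.4 = 9.6 → no gain ✓.
Good (own payoff 36.3 − 5.2×2.0 = 25.9): to r=0 gives 23.5 → no gain ✓; to r=4.4 gives 60.2 − 5.2×4.4 = 37.32 → profitable ✗.
Excellent (own payoff 60.2 − 1.3×4.4 = 54.48): to r=0 gives 23.5 → no gain ✓; to r=2.0 gives 36.3 − 1.3×2.0 = 33.7 → no gain ✓.
5 of the 6 constraints hold; not an equilibrium.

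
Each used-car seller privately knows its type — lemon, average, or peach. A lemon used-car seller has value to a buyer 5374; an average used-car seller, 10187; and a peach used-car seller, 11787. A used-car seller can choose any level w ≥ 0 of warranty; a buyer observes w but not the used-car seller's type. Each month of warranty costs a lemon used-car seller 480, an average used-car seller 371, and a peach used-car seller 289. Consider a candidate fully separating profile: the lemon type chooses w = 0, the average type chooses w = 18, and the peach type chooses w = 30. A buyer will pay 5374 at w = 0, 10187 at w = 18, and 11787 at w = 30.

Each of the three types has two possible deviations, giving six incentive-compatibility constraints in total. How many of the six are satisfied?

3

Average (own payoff 10187 − 371×18 = 3509): to w=0 gives 5374 → profitable ✗; to w=30 gives 11787 − 371×30 = 657 → no gain ✓.
Peach (own payoff 11787 − 289×30 = 3117): to w=0 gives 5374 → profitable ✗; to w=18 gives 10187 − 289×18 = 4985 → profitable ✗.
Lemon (own payoff 5374): to w=18 gives 10187 − 480×18 = 1547 → no gain ✓; to w=30 gives 11787 − 480×30 = -2613 → no gain ✓.
3 of the 6 constraints hold; not an equilibrium.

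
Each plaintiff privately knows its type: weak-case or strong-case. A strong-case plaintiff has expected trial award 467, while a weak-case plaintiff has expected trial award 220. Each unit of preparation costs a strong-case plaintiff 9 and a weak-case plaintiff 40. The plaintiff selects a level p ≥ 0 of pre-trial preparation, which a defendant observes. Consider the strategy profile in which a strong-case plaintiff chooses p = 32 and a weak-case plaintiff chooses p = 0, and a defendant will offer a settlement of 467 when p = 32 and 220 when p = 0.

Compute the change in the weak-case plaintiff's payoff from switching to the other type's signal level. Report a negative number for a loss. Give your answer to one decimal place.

-1033.0

Playing p = 0 the weak-case plaintiff receives 220.
Deviating to p = 32 brings payment 467 at cost 40 × 32 = 1280, netting -813.
Gain from deviating: -813 − 220 = -1033.0.
The gain is negative, so the weak-case type's incentive-compatibility constraint is satisfied.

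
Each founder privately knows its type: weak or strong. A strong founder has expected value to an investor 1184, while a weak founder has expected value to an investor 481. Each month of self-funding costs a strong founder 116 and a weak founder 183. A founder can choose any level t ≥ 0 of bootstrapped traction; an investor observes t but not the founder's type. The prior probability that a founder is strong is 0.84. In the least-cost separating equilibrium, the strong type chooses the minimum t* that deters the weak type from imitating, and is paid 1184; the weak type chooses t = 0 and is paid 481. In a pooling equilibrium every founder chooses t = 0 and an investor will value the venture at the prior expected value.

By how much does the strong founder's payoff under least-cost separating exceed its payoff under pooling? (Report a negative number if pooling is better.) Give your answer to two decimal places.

Least-cost separating signal: t* solves 481 = 1184 − 183·t*, so t* = (1184 − 481)/183 ≈ 3.8415.
Strong type's separating payoff: 1184 − 116 × t* = 1184 − 116 × (1184 − 481)/183 = 1184 − 81548/183 ≈ 738.3825.
Pooling payoff: 0.84 × 1184 + 0.16 × 481 = 1071.52.
Difference: 738.3825 − 1071.52 = -333.1375, i.e. -333.14 to two decimal places.
The strong type would prefer the pooling outcome.

-333.14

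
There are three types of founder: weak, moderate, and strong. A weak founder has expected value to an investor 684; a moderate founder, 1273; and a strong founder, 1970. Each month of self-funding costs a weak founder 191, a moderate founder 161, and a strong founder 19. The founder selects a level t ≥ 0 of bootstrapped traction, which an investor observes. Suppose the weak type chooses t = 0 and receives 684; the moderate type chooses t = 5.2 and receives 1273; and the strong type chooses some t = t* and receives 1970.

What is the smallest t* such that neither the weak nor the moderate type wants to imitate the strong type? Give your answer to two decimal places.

Moderate type (on-path payoff 1273 − 161×5.2 = 435.8) won't mimic when 435.8 ≥ 1970 − 161·t*, i.e. t* ≥ 9.53.
Weak type (on-path payoff 684) won't mimic when 684 ≥ 1970 − 191·t*, i.e. t* ≥ 6.73.
Both must hold, so t* = max(6.73, 9.53) = 9.53. The moderate type's constraint binds.

9.53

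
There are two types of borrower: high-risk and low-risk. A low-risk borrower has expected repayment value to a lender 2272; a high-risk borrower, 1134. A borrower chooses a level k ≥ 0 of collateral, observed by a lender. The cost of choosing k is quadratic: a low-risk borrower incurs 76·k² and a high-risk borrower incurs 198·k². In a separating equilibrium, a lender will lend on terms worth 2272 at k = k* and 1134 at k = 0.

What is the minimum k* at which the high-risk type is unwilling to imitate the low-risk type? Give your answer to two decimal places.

The high-risk type at k = 0 receives 1134; imitating at k* yields 2272 − 198·k*².
Indifference: 1134 = 2272 − 198·k*², so k*² = (2272 − 1134) / 198 ≈ 5.7475.
k* = √5.7475 ≈ 2.40.

2.40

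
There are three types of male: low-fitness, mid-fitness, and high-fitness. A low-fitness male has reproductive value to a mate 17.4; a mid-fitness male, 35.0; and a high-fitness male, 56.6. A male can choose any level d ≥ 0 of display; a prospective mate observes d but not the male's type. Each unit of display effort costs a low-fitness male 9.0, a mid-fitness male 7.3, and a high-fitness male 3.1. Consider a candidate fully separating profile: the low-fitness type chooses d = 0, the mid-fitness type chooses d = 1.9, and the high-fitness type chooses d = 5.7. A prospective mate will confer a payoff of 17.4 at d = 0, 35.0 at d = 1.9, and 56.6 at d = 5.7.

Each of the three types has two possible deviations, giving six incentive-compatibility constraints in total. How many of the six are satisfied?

5

Mid-fitness (own payoff 35.0 − 7.3×1.9 = 21.13): to d=0 gives 17.4 → no gain ✓; to d=5.7 gives 56.6 − 7.3×5.7 = 14.99 → no gain ✓.
Low-fitness (own payoff 17.4): to d=1.9 gives 35.0 − 9.0×1.9 = 17.9 → profitable ✗; to d=5.7 gives 56.6 − 9.0×5.7 = 5.3 → no gain ✓.
High-fitness (own payoff 56.6 − 3.1×5.7 = 38.93): to d=0 gives 17.4 → no gain ✓; to d=1.9 gives 35.0 − 3.1×1.9 = 29.11 → no gain ✓.
5 of the 6 constraints hold; not an equilibrium.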